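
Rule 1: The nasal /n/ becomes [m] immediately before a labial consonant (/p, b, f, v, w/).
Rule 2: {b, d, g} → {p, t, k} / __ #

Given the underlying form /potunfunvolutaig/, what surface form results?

potumfumvolutaik

Rule 1 (nasal place assimilation): /n/ precedes the labial consonant /f/, so it assimilates in place to [m]. /n/ precedes the labial consonant /v/, so it assimilates in place to [m]. /potunfunvolutaig/ → potumfumvolutaig.
Rule 2 (final devoicing): /g/ is a voiced stop in word-final position, so it devoices to [k]. /potumfumvolutaig/ → potumfumvolutaik.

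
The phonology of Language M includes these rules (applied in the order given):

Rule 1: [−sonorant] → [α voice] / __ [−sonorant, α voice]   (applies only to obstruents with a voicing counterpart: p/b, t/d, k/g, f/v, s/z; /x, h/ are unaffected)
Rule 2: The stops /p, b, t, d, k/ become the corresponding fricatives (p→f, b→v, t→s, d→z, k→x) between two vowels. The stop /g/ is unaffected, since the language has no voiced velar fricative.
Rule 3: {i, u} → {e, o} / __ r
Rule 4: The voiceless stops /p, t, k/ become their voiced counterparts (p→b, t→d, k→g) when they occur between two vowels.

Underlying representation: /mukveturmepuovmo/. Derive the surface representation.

mugvesormefuovmo

Rule 1 (regressive voicing assimilation): /k/ precedes the voiced obstruent /v/, so it voices to [g] by assimilation. /mukveturmepuovmo/ → mugveturmepuovmo.
Rule 2 (intervocalic spirantization): /t/ is a stop between vowels /e/ and /u/, so it spirantizes to the fricative [s]. /p/ is a stop between vowels /e/ and /u/, so it spirantizes to the fricative [f]. /mugveturmepuovmo/ → mugvesurmefuovmo.
Rule 3 (pre-rhotic lowering): /u/ is a high vowel immediately before /r/, so it lowers to [o]. /mugvesurmefuovmo/ → mugvesormefuovmo.
Rule 4 (intervocalic voicing): no segment meets the environment; /mugvesormefuovmo/ is unchanged.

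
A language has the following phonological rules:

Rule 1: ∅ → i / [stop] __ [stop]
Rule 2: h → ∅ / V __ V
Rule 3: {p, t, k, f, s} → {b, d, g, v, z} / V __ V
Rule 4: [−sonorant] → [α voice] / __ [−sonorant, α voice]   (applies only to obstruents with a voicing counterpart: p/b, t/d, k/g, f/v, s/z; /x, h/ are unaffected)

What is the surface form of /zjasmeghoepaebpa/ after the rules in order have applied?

zjasmekhoebaebiba

Rule 1 (stop-cluster i-epenthesis): /b/ and /p/ form a stop–stop cluster, so [i] is inserted between them. /zjasmeghoepaebpa/ → zjasmeghoepaebipa.
Rule 2 (intervocalic h-deletion): no segment meets the environment; /zjasmeghoepaebipa/ is unchanged.
Rule 3 (intervocalic voicing): /p/ is a voiceless obstruent between vowels /e/ and /a/, so it voices to [b]. /p/ is a voiceless obstruent between vowels /i/ and /a/, so it voices to [b]. /zjasmeghoepaebipa/ → zjasmeghoebaebiba.
Rule 4 (regressive voicing assimilation): /g/ precedes the voiceless obstruent /h/, so it devoices to [k] by assimilation. /zjasmeghoebaebiba/ → zjasmekhoebaebiba.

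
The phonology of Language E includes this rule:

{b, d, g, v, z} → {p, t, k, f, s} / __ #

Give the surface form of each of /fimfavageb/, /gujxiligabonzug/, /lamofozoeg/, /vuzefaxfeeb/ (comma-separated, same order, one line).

fimfavagep, gujxiligabonzuk, lamofozoek, vuzefaxfeep

/fimfavageb/: /b/ is a voiced obstruent in word-final position, so it devoices to [p]. → [fimfavagep].
/gujxiligabonzug/: /g/ is a voiced obstruent in word-final position, so it devoices to [k]. → [gujxiligabonzuk].
/lamofozoeg/: /g/ is a voiced obstruent in word-final position, so it devoices to [k]. → [lamofozoek].
/vuzefaxfeeb/: /b/ is a voiced obstruent in word-final position, so it devoices to [p]. → [vuzefaxfeep].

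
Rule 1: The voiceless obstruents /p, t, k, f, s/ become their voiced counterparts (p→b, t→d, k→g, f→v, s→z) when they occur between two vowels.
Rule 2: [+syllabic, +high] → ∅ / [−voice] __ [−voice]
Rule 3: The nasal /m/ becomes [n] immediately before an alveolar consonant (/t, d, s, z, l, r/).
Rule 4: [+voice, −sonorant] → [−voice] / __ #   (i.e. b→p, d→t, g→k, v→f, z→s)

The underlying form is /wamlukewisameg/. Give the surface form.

Rule 1 (intervocalic voicing): /k/ is a voiceless obstruent between vowels /u/ and /e/, so it voices to [g]. /s/ is a voiceless obstruent between vowels /i/ and /a/, so it voices to [z]. /wamlukewisameg/ → wamlugewizameg.
Rule 2 (high vowel syncope): no segment meets the environment; /wamlugewizameg/ is unchanged.
Rule 3 (nasal place assimilation): /m/ precedes the alveolar consonant /l/, so it assimilates in place to [n]. /wamlugewizameg/ → wanlugewizameg.
Rule 4 (final devoicing): /g/ is a voiced obstruent in word-final position, so it devoices to [k]. /wanlugewizameg/ → wanlugewizamek.

wanlugewizamek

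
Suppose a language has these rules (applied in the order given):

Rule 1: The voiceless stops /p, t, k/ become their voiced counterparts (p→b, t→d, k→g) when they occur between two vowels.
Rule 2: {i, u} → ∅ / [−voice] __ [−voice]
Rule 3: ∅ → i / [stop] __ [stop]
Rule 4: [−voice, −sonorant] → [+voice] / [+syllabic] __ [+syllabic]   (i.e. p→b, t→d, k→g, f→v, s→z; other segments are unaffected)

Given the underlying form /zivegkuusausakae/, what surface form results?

zivegiguuzauzagae

Rule 1 (intervocalic voicing): /k/ is a voiceless stop between vowels /a/ and /a/, so it voices to [g]. /zivegkuusausakae/ → zivegkuusausagae.
Rule 2 (high vowel syncope): no segment meets the environment; /zivegkuusausagae/ is unchanged.
Rule 3 (stop-cluster i-epenthesis): /g/ and /k/ form a stop–stop cluster, so [i] is inserted between them. /zivegkuusausagae/ → zivegikuusausagae.
Rule 4 (intervocalic voicing): /k/ is a voiceless obstruent between vowels /i/ and /u/, so it voices to [g]. /s/ is a voiceless obstruent between vowels /u/ and /a/, so it voices to [z]. /s/ is a voiceless obstruent between vowels /u/ and /a/, so it voices to [z]. /zivegikuusausagae/ → zivegiguuzauzagae.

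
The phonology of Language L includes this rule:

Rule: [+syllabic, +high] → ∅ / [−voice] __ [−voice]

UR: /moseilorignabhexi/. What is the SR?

moseilorignabhexi

No segment of /moseilorignabhexi/ meets the structural description of the rule, so the form surfaces unchanged.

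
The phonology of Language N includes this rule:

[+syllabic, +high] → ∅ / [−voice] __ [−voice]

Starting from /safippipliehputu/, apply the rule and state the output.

/i/ is a high vowel flanked by voiceless consonants /f/ and /p/, so it deletes.
/i/ is a high vowel flanked by voiceless consonants /p/ and /p/, so it deletes.
/u/ is a high vowel flanked by voiceless consonants /p/ and /t/, so it deletes.
The other instances of /i/, /u/ do not occur in the required environment and remain unchanged.
Surface form: [safpppliehptu].

safpppliehptu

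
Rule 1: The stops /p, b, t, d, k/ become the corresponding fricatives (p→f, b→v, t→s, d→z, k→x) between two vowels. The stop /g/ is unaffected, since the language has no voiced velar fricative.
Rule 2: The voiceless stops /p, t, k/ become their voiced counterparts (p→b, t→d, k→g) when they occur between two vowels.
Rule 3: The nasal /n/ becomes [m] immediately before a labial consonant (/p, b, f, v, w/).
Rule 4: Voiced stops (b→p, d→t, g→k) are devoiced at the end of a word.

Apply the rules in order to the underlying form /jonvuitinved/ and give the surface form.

Rule 1 (intervocalic spirantization): /t/ is a stop between vowels /i/ and /i/, so it spirantizes to the fricative [s]. /jonvuitinved/ → jonvuisinved.
Rule 2 (intervocalic voicing): no segment meets the environment; /jonvuisinved/ is unchanged.
Rule 3 (nasal place assimilation): /n/ precedes the labial consonant /v/, so it assimilates in place to [m]. /n/ precedes the labial consonant /v/, so it assimilates in place to [m]. /jonvuisinved/ → jomvuisimved.
Rule 4 (final devoicing): /d/ is a voiced stop in word-final position, so it devoices to [t]. /jomvuisimved/ → jomvuisimvet.

jomvuisimvet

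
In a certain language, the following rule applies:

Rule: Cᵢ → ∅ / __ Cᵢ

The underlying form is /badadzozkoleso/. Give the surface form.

No segment of /badadzozkoleso/ meets the structural description of the rule, so the form surfaces unchanged.

badadzozkoleso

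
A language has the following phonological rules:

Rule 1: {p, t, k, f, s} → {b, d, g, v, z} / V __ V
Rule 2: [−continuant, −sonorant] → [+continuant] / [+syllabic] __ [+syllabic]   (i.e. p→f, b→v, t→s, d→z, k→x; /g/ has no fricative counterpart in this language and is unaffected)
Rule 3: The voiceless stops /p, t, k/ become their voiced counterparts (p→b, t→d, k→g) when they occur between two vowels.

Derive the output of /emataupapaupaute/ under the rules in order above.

emazauvavauvauze

Rule 1 (intervocalic voicing): /t/ is a voiceless obstruent between vowels /a/ and /a/, so it voices to [d]. /p/ is a voiceless obstruent between vowels /u/ and /a/, so it voices to [b]. /p/ is a voiceless obstruent between vowels /a/ and /a/, so it voices to [b]. /p/ is a voiceless obstruent between vowels /u/ and /a/, so it voices to [b]. /t/ is a voiceless obstruent between vowels /u/ and /e/, so it voices to [d]. /emataupapaupaute/ → emadaubabaubaude.
Rule 2 (intervocalic spirantization): /d/ is a stop between vowels /a/ and /a/, so it spirantizes to the fricative [z]. /b/ is a stop between vowels /u/ and /a/, so it spirantizes to the fricative [v]. /b/ is a stop between vowels /a/ and /a/, so it spirantizes to the fricative [v]. /b/ is a stop between vowels /u/ and /a/, so it spirantizes to the fricative [v]. /d/ is a stop between vowels /u/ and /e/, so it spirantizes to the fricative [z]. /emadaubabaubaude/ → emazauvavauvauze.
Rule 3 (intervocalic voicing): no segment meets the environment; /emazauvavauvauze/ is unchanged.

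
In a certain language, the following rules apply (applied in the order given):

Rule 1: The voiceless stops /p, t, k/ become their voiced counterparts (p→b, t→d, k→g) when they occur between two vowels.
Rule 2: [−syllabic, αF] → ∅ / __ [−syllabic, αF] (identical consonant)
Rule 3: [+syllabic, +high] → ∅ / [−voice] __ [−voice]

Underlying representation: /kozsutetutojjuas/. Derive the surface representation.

Rule 1 (intervocalic voicing): /t/ is a voiceless stop between vowels /u/ and /e/, so it voices to [d]. /t/ is a voiceless stop between vowels /e/ and /u/, so it voices to [d]. /t/ is a voiceless stop between vowels /u/ and /o/, so it voices to [d]. /kozsutetutojjuas/ → kozsudedudojjuas.
Rule 2 (degemination): /jj/ is a geminate; the first /j/ deletes. /kozsudedudojjuas/ → kozsudedudojuas.
Rule 3 (high vowel syncope): no segment meets the environment; /kozsudedudojuas/ is unchanged.

kozsudedudojuas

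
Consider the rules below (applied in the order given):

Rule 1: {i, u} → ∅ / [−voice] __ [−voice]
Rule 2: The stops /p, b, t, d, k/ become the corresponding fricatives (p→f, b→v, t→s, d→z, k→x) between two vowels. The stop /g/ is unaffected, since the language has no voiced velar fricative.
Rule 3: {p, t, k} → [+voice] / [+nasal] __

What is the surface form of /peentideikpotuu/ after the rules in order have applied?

Rule 1 (high vowel syncope): no segment meets the environment; /peentideikpotuu/ is unchanged.
Rule 2 (intervocalic spirantization): /d/ is a stop between vowels /i/ and /e/, so it spirantizes to the fricative [z]. /t/ is a stop between vowels /o/ and /u/, so it spirantizes to the fricative [s]. /peentideikpotuu/ → peentizeikposuu.
Rule 3 (post-nasal voicing): /t/ is a voiceless stop immediately after the nasal /n/, so it voices to [d]. /peentizeikposuu/ → peendizeikposuu.

peendizeikposuu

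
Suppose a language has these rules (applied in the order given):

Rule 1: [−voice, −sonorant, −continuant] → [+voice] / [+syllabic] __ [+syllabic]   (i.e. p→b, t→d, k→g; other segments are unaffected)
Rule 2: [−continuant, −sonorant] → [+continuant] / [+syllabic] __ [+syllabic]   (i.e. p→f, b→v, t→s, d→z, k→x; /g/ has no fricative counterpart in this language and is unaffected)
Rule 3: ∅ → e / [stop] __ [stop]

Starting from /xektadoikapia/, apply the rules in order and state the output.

xeketazoigavia

Rule 1 (intervocalic voicing): /k/ is a voiceless stop between vowels /i/ and /a/, so it voices to [g]. /p/ is a voiceless stop between vowels /a/ and /i/, so it voices to [b]. /xektadoikapia/ → xektadoigabia.
Rule 2 (intervocalic spirantization): /d/ is a stop between vowels /a/ and /o/, so it spirantizes to the fricative [z]. /b/ is a stop between vowels /a/ and /i/, so it spirantizes to the fricative [v]. /xektadoigabia/ → xektazoigavia.
Rule 3 (stop-cluster e-epenthesis): /k/ and /t/ form a stop–stop cluster, so [e] is inserted between them. /xektazoigavia/ → xeketazoigavia.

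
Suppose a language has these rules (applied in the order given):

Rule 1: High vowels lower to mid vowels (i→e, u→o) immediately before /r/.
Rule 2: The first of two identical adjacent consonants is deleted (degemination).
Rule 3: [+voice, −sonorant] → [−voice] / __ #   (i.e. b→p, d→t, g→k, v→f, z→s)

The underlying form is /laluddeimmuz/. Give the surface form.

Rule 1 (pre-rhotic lowering): no segment meets the environment; /laluddeimmuz/ is unchanged.
Rule 2 (degemination): /dd/ is a geminate; the first /d/ deletes. /mm/ is a geminate; the first /m/ deletes. /laluddeimmuz/ → laludeimuz.
Rule 3 (final devoicing): /z/ is a voiced obstruent in word-final position, so it devoices to [s]. /laludeimuz/ → laludeimus.

laludeimus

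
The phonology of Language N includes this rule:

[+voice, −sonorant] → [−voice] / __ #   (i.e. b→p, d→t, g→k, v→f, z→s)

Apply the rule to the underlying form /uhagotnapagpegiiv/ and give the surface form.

uhagotnapagpegiif

Scanning /uhagotnapagpegiiv/: /g/ at position 4 is not in the conditioning environment; /g/ at position 11 is not in the conditioning environment; /g/ at position 14 is not in the conditioning environment; /v/ is a voiced obstruent in word-final position, so it devoices to [f].
Result: [uhagotnapagpegiif].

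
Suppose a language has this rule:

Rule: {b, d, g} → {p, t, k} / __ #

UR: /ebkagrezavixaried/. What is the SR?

ebkagrezavixariet

Scanning /ebkagrezavixaried/: /b/ at position 2 is not in the conditioning environment; /g/ at position 5 is not in the conditioning environment; /d/ is a voiced stop in word-final position, so it devoices to [t].
Result: [ebkagrezavixariet].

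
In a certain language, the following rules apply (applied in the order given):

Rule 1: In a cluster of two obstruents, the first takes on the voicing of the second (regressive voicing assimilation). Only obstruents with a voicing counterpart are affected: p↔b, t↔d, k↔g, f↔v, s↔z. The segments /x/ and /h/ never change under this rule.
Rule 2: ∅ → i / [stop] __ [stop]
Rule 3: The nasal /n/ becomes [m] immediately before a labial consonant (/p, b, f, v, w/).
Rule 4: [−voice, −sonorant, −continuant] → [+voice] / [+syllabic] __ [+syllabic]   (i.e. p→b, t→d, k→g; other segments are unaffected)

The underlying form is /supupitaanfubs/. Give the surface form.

Rule 1 (regressive voicing assimilation): /b/ precedes the voiceless obstruent /s/, so it devoices to [p] by assimilation. /supupitaanfubs/ → supupitaanfups.
Rule 2 (stop-cluster i-epenthesis): no segment meets the environment; /supupitaanfups/ is unchanged.
Rule 3 (nasal place assimilation): /n/ precedes the labial consonant /f/, so it assimilates in place to [m]. /supupitaanfups/ → supupitaamfups.
Rule 4 (intervocalic voicing): /p/ is a voiceless stop between vowels /u/ and /u/, so it voices to [b]. /p/ is a voiceless stop between vowels /u/ and /i/, so it voices to [b]. /t/ is a voiceless stop between vowels /i/ and /a/, so it voices to [d]. /supupitaamfups/ → sububidaamfups.

sububidaamfups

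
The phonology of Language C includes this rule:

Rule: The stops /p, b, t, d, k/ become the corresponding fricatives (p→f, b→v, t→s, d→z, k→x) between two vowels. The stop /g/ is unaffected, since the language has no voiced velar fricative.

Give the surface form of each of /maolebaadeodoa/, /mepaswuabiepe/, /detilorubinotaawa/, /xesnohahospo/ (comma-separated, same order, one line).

/maolebaadeodoa/: /b/ is a stop between vowels /e/ and /a/, so it spirantizes to the fricative [v]. /d/ is a stop between vowels /a/ and /e/, so it spirantizes to the fricative [z]. /d/ is a stop between vowels /o/ and /o/, so it spirantizes to the fricative [z]. → [maolevaazeozoa].
/mepaswuabiepe/: /p/ is a stop between vowels /e/ and /a/, so it spirantizes to the fricative [f]. /b/ is a stop between vowels /a/ and /i/, so it spirantizes to the fricative [v]. /p/ is a stop between vowels /e/ and /e/, so it spirantizes to the fricative [f]. → [mefaswuaviefe].
/detilorubinotaawa/: /t/ is a stop between vowels /e/ and /i/, so it spirantizes to the fricative [s]. /b/ is a stop between vowels /u/ and /i/, so it spirantizes to the fricative [v]. /t/ is a stop between vowels /o/ and /a/, so it spirantizes to the fricative [s]. → [desiloruvinosaawa].
/xesnohahospo/: the rule's environment is not met; surfaces unchanged as [xesnohahospo].

maolevaazeozoa, mefaswuaviefe, desiloruvinosaawa, xesnohahospo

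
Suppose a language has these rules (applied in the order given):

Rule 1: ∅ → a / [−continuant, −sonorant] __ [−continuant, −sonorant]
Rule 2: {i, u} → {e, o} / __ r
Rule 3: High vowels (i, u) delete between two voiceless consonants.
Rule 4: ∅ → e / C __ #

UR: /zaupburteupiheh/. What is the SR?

zaupaborteuphehe

Rule 1 (stop-cluster a-epenthesis): /p/ and /b/ form a stop–stop cluster, so [a] is inserted between them. /zaupburteupiheh/ → zaupaburteupiheh.
Rule 2 (pre-rhotic lowering): /u/ is a high vowel immediately before /r/, so it lowers to [o]. /zaupaburteupiheh/ → zaupaborteupiheh.
Rule 3 (high vowel syncope): /i/ is a high vowel flanked by voiceless consonants /p/ and /h/, so it deletes. /zaupaborteupiheh/ → zaupaborteupheh.
Rule 4 (final e-epenthesis): the form ends in the consonant /h/, so [e] is inserted word-finally. /zaupaborteupheh/ → zaupaborteuphehe.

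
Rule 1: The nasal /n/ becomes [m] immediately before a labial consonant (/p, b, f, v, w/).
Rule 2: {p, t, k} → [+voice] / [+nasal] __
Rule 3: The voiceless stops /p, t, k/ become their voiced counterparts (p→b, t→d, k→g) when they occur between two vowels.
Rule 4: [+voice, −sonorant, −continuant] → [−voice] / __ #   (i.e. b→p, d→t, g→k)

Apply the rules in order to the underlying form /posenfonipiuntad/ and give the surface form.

Rule 1 (nasal place assimilation): /n/ precedes the labial consonant /f/, so it assimilates in place to [m]. /posenfonipiuntad/ → posemfonipiuntad.
Rule 2 (post-nasal voicing): /t/ is a voiceless stop immediately after the nasal /n/, so it voices to [d]. /posemfonipiuntad/ → posemfonipiundad.
Rule 3 (intervocalic voicing): /p/ is a voiceless stop between vowels /i/ and /i/, so it voices to [b]. /posemfonipiundad/ → posemfonibiundad.
Rule 4 (final devoicing): /d/ is a voiced stop in word-final position, so it devoices to [t]. /posemfonibiundad/ → posemfonibiundat.

posemfonibiundat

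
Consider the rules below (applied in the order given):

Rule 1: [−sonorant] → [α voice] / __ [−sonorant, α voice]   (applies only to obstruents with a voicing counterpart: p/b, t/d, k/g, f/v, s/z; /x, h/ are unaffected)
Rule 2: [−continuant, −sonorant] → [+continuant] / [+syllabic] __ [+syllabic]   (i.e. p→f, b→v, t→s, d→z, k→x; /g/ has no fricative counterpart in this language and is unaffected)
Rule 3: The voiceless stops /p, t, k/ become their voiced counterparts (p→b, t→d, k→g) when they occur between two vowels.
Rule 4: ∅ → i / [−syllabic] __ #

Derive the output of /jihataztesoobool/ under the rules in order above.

Rule 1 (regressive voicing assimilation): /z/ precedes the voiceless obstruent /t/, so it devoices to [s] by assimilation. /jihataztesoobool/ → jihatastesoobool.
Rule 2 (intervocalic spirantization): /t/ is a stop between vowels /a/ and /a/, so it spirantizes to the fricative [s]. /b/ is a stop between vowels /o/ and /o/, so it spirantizes to the fricative [v]. /jihatastesoobool/ → jihasastesoovool.
Rule 3 (intervocalic voicing): no segment meets the environment; /jihasastesoovool/ is unchanged.
Rule 4 (final i-epenthesis): the form ends in the consonant /l/, so [i] is inserted word-finally. /jihasastesoovool/ → jihasastesoovooli.

jihasastesoovooli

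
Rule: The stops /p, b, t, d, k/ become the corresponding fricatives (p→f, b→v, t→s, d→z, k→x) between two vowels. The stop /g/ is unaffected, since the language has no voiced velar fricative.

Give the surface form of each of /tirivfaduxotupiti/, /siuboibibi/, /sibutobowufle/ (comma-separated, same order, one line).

/tirivfaduxotupiti/: /d/ is a stop between vowels /a/ and /u/, so it spirantizes to the fricative [z]. /t/ is a stop between vowels /o/ and /u/, so it spirantizes to the fricative [s]. /p/ is a stop between vowels /u/ and /i/, so it spirantizes to the fricative [f]. /t/ is a stop between vowels /i/ and /i/, so it spirantizes to the fricative [s]. → [tirivfazuxosufisi].
/siuboibibi/: /b/ is a stop between vowels /u/ and /o/, so it spirantizes to the fricative [v]. /b/ is a stop between vowels /i/ and /i/, so it spirantizes to the fricative [v]. /b/ is a stop between vowels /i/ and /i/, so it spirantizes to the fricative [v]. → [siuvoivivi].
/sibutobowufle/: /b/ is a stop between vowels /i/ and /u/, so it spirantizes to the fricative [v]. /t/ is a stop between vowels /u/ and /o/, so it spirantizes to the fricative [s]. /b/ is a stop between vowels /o/ and /o/, so it spirantizes to the fricative [v]. → [sivusovowufle].

tirivfazuxosufisi, siuvoivivi, sivusovowufle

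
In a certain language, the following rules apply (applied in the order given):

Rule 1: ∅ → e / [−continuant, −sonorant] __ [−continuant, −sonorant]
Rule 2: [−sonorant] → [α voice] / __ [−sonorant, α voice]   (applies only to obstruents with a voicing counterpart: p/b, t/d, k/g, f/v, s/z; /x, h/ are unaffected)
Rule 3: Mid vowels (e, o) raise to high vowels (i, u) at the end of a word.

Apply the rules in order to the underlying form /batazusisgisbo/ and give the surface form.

Rule 1 (stop-cluster e-epenthesis): no segment meets the environment; /batazusisgisbo/ is unchanged.
Rule 2 (regressive voicing assimilation): /s/ precedes the voiced obstruent /g/, so it voices to [z] by assimilation. /s/ precedes the voiced obstruent /b/, so it voices to [z] by assimilation. /batazusisgisbo/ → batazusizgizbo.
Rule 3 (final vowel raising): /o/ is a mid vowel in word-final position, so it raises to [u]. /batazusizgizbo/ → batazusizgizbu.

batazusizgizbu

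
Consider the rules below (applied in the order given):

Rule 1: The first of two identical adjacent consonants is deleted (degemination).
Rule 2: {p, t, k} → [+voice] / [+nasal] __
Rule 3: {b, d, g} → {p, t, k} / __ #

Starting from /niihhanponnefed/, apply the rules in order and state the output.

niihanbonefet

Rule 1 (degemination): /hh/ is a geminate; the first /h/ deletes. /nn/ is a geminate; the first /n/ deletes. /niihhanponnefed/ → niihanponefed.
Rule 2 (post-nasal voicing): /p/ is a voiceless stop immediately after the nasal /n/, so it voices to [b]. /niihanponefed/ → niihanbonefed.
Rule 3 (final devoicing): /d/ is a voiced stop in word-final position, so it devoices to [t]. /niihanbonefed/ → niihanbonefet.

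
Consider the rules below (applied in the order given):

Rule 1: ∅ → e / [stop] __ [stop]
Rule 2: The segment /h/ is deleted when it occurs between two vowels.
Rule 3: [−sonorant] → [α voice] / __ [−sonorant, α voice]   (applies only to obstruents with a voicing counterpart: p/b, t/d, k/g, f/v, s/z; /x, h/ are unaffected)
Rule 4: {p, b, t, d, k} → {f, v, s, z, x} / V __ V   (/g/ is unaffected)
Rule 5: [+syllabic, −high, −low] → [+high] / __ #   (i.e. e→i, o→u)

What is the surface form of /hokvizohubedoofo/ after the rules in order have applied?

Rule 1 (stop-cluster e-epenthesis): no segment meets the environment; /hokvizohubedoofo/ is unchanged.
Rule 2 (intervocalic h-deletion): /h/ occurs between vowels /o/ and /u/, so it deletes. /hokvizohubedoofo/ → hokvizoubedoofo.
Rule 3 (regressive voicing assimilation): /k/ precedes the voiced obstruent /v/, so it voices to [g] by assimilation. /hokvizoubedoofo/ → hogvizoubedoofo.
Rule 4 (intervocalic spirantization): /b/ is a stop between vowels /u/ and /e/, so it spirantizes to the fricative [v]. /d/ is a stop between vowels /e/ and /o/, so it spirantizes to the fricative [z]. /hogvizoubedoofo/ → hogvizouvezoofo.
Rule 5 (final vowel raising): /o/ is a mid vowel in word-final position, so it raises to [u]. /hogvizouvezoofo/ → hogvizouvezoofu.

hogvizouvezoofu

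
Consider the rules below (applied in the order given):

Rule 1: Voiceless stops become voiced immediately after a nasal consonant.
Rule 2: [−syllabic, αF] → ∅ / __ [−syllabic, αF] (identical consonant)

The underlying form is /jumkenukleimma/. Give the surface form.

Rule 1 (post-nasal voicing): /k/ is a voiceless stop immediately after the nasal /m/, so it voices to [g]. /jumkenukleimma/ → jumgenukleimma.
Rule 2 (degemination): /mm/ is a geminate; the first /m/ deletes. /jumgenukleimma/ → jumgenukleima.

jumgenukleima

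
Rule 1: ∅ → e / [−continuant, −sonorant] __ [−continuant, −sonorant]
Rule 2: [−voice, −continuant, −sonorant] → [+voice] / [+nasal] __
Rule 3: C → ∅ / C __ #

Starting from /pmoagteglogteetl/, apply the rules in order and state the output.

pmoageteglogeteet

Rule 1 (stop-cluster e-epenthesis): /g/ and /t/ form a stop–stop cluster, so [e] is inserted between them. /g/ and /t/ form a stop–stop cluster, so [e] is inserted between them. /pmoagteglogteetl/ → pmoageteglogeteetl.
Rule 2 (post-nasal voicing): no segment meets the environment; /pmoageteglogeteetl/ is unchanged.
Rule 3 (final cluster simplification): /l/ is the second consonant of a word-final cluster /tl/, so it deletes. /pmoageteglogeteetl/ → pmoageteglogeteet.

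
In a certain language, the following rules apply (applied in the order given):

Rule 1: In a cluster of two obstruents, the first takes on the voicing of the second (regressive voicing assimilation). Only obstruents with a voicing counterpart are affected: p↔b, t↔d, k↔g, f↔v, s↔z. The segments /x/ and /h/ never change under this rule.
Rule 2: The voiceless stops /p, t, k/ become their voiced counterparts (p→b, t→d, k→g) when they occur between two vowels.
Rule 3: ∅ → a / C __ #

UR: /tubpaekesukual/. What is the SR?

tuppaegesuguala

Rule 1 (regressive voicing assimilation): /b/ precedes the voiceless obstruent /p/, so it devoices to [p] by assimilation. /tubpaekesukual/ → tuppaekesukual.
Rule 2 (intervocalic voicing): /k/ is a voiceless stop between vowels /e/ and /e/, so it voices to [g]. /k/ is a voiceless stop between vowels /u/ and /u/, so it voices to [g]. /tuppaekesukual/ → tuppaegesugual.
Rule 3 (final a-epenthesis): the form ends in the consonant /l/, so [a] is inserted word-finally. /tuppaegesugual/ → tuppaegesuguala.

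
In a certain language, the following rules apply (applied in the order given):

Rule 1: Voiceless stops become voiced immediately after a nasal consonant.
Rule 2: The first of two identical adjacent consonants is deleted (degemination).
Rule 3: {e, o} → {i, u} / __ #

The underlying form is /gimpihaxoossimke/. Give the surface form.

gimbihaxoosimgi

Rule 1 (post-nasal voicing): /p/ is a voiceless stop immediately after the nasal /m/, so it voices to [b]. /k/ is a voiceless stop immediately after the nasal /m/, so it voices to [g]. /gimpihaxoossimke/ → gimbihaxoossimge.
Rule 2 (degemination): /ss/ is a geminate; the first /s/ deletes. /gimbihaxoossimge/ → gimbihaxoosimge.
Rule 3 (final vowel raising): /e/ is a mid vowel in word-final position, so it raises to [i]. /gimbihaxoosimge/ → gimbihaxoosimgi.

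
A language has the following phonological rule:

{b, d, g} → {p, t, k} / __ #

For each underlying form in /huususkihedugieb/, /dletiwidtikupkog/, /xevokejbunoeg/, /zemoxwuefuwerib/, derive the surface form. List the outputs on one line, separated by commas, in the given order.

huususkihedugiep, dletiwidtikupkok, xevokejbunoek, zemoxwuefuwerip

/huususkihedugieb/: /b/ is a voiced stop in word-final position, so it devoices to [p]. → [huususkihedugiep].
/dletiwidtikupkog/: /g/ is a voiced stop in word-final position, so it devoices to [k]. → [dletiwidtikupkok].
/xevokejbunoeg/: /g/ is a voiced stop in word-final position, so it devoices to [k]. → [xevokejbunoek].
/zemoxwuefuwerib/: /b/ is a voiced stop in word-final position, so it devoices to [p]. → [zemoxwuefuwerip].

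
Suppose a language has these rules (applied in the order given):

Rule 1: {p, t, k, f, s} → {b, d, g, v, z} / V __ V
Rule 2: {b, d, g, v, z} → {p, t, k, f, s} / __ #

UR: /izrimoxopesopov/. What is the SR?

izrimoxobezobof

Rule 1 (intervocalic voicing): /p/ is a voiceless obstruent between vowels /o/ and /e/, so it voices to [b]. /s/ is a voiceless obstruent between vowels /e/ and /o/, so it voices to [z]. /p/ is a voiceless obstruent between vowels /o/ and /o/, so it voices to [b]. /izrimoxopesopov/ → izrimoxobezobov.
Rule 2 (final devoicing): /v/ is a voiced obstruent in word-final position, so it devoices to [f]. /izrimoxobezobov/ → izrimoxobezobof.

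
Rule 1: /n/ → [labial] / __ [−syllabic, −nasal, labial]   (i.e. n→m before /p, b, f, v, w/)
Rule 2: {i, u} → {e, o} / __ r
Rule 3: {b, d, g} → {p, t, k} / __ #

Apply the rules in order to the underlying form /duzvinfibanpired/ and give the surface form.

Rule 1 (nasal place assimilation): /n/ precedes the labial consonant /f/, so it assimilates in place to [m]. /n/ precedes the labial consonant /p/, so it assimilates in place to [m]. /duzvinfibanpired/ → duzvimfibampired.
Rule 2 (pre-rhotic lowering): /i/ is a high vowel immediately before /r/, so it lowers to [e]. /duzvimfibampired/ → duzvimfibampered.
Rule 3 (final devoicing): /d/ is a voiced stop in word-final position, so it devoices to [t]. /duzvimfibampered/ → duzvimfibamperet.

duzvimfibamperet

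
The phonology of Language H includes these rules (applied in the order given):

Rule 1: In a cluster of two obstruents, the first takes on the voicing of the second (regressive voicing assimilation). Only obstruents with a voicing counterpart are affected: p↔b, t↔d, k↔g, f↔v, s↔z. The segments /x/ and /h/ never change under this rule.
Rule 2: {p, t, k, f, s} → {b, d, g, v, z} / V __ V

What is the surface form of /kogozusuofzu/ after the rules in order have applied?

kogozuzuovzu

Rule 1 (regressive voicing assimilation): /f/ precedes the voiced obstruent /z/, so it voices to [v] by assimilation. /kogozusuofzu/ → kogozusuovzu.
Rule 2 (intervocalic voicing): /s/ is a voiceless obstruent between vowels /u/ and /u/, so it voices to [z]. /kogozusuovzu/ → kogozuzuovzu.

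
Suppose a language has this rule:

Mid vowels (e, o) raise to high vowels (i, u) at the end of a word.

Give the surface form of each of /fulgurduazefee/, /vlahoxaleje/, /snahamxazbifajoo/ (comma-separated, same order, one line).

/fulgurduazefee/: /e/ is a mid vowel in word-final position, so it raises to [i]. → [fulgurduazefei].
/vlahoxaleje/: /e/ is a mid vowel in word-final position, so it raises to [i]. → [vlahoxaleji].
/snahamxazbifajoo/: /o/ is a mid vowel in word-final position, so it raises to [u]. → [snahamxazbifajou].

fulgurduazefei, vlahoxaleji, snahamxazbifajou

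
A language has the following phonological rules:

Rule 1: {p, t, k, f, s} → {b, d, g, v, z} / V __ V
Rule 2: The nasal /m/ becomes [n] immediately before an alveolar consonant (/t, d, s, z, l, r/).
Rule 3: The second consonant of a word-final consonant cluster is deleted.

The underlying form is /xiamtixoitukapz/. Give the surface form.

Rule 1 (intervocalic voicing): /t/ is a voiceless obstruent between vowels /i/ and /u/, so it voices to [d]. /k/ is a voiceless obstruent between vowels /u/ and /a/, so it voices to [g]. /xiamtixoitukapz/ → xiamtixoidugapz.
Rule 2 (nasal place assimilation): /m/ precedes the alveolar consonant /t/, so it assimilates in place to [n]. /xiamtixoidugapz/ → xiantixoidugapz.
Rule 3 (final cluster simplification): /z/ is the second consonant of a word-final cluster /pz/, so it deletes. /xiantixoidugapz/ → xiantixoidugap.

xiantixoidugap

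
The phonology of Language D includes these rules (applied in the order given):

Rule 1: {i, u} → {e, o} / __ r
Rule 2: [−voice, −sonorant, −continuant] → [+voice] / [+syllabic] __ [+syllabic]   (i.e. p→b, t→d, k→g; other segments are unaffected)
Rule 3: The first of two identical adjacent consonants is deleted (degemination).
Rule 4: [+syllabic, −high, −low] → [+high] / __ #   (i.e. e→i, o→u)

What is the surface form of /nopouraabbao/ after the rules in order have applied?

nobooraabau

Rule 1 (pre-rhotic lowering): /u/ is a high vowel immediately before /r/, so it lowers to [o]. /nopouraabbao/ → nopooraabbao.
Rule 2 (intervocalic voicing): /p/ is a voiceless stop between vowels /o/ and /o/, so it voices to [b]. /nopooraabbao/ → nobooraabbao.
Rule 3 (degemination): /bb/ is a geminate; the first /b/ deletes. /nobooraabbao/ → nobooraabao.
Rule 4 (final vowel raising): /o/ is a mid vowel in word-final position, so it raises to [u]. /nobooraabao/ → nobooraabau.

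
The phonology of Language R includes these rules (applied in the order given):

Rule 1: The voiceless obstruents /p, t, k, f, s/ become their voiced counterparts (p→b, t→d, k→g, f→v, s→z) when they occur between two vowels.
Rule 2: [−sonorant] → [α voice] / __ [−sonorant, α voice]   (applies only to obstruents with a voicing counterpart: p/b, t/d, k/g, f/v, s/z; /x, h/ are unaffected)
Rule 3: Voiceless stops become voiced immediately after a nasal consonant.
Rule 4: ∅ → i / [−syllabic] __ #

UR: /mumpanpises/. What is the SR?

Rule 1 (intervocalic voicing): /s/ is a voiceless obstruent between vowels /i/ and /e/, so it voices to [z]. /mumpanpises/ → mumpanpizes.
Rule 2 (regressive voicing assimilation): no segment meets the environment; /mumpanpizes/ is unchanged.
Rule 3 (post-nasal voicing): /p/ is a voiceless stop immediately after the nasal /m/, so it voices to [b]. /p/ is a voiceless stop immediately after the nasal /n/, so it voices to [b]. /mumpanpizes/ → mumbanbizes.
Rule 4 (final i-epenthesis): the form ends in the consonant /s/, so [i] is inserted word-finally. /mumbanbizes/ → mumbanbizesi.

mumbanbizesi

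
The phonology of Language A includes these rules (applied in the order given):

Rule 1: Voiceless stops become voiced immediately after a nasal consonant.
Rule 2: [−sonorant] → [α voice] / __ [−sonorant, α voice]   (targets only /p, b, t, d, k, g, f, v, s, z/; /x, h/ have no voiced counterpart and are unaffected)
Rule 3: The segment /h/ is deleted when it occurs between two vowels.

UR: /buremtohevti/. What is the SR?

Rule 1 (post-nasal voicing): /t/ is a voiceless stop immediately after the nasal /m/, so it voices to [d]. /buremtohevti/ → buremdohevti.
Rule 2 (regressive voicing assimilation): /v/ precedes the voiceless obstruent /t/, so it devoices to [f] by assimilation. /buremdohevti/ → buremdohefti.
Rule 3 (intervocalic h-deletion): /h/ occurs between vowels /o/ and /e/, so it deletes. /buremdohefti/ → buremdoefti.

buremdoefti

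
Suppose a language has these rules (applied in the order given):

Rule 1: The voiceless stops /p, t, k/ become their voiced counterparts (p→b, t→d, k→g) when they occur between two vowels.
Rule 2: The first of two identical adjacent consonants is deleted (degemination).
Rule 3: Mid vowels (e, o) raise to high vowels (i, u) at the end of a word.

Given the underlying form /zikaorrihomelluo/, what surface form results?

zigaorihomeluu

Rule 1 (intervocalic voicing): /k/ is a voiceless stop between vowels /i/ and /a/, so it voices to [g]. /zikaorrihomelluo/ → zigaorrihomelluo.
Rule 2 (degemination): /rr/ is a geminate; the first /r/ deletes. /ll/ is a geminate; the first /l/ deletes. /zigaorrihomelluo/ → zigaorihomeluo.
Rule 3 (final vowel raising): /o/ is a mid vowel in word-final position, so it raises to [u]. /zigaorihomeluo/ → zigaorihomeluu.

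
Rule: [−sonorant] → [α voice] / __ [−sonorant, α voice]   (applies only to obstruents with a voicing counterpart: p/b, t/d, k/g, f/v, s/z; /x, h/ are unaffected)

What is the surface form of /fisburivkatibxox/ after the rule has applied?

fizburifkatipxox

/s/ precedes the voiced obstruent /b/, so it voices to [z] by assimilation.
/v/ precedes the voiceless obstruent /k/, so it devoices to [f] by assimilation.
/b/ precedes the voiceless obstruent /x/, so it devoices to [p] by assimilation.
Surface form: [fizburifkatipxox].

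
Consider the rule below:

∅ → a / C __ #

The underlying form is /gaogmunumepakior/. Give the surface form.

gaogmunumepakiora

the form ends in the consonant /r/, so [a] is inserted word-finally.
Surface form: [gaogmunumepakiora].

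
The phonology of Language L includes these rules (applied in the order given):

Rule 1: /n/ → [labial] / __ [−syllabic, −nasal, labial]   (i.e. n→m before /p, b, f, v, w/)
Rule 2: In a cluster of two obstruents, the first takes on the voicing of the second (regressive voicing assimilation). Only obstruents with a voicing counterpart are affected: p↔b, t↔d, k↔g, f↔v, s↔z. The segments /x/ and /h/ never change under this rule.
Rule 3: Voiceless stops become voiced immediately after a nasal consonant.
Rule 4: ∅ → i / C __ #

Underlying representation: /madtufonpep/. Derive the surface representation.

mattufombepi

Rule 1 (nasal place assimilation): /n/ precedes the labial consonant /p/, so it assimilates in place to [m]. /madtufonpep/ → madtufompep.
Rule 2 (regressive voicing assimilation): /d/ precedes the voiceless obstruent /t/, so it devoices to [t] by assimilation. /madtufompep/ → mattufompep.
Rule 3 (post-nasal voicing): /p/ is a voiceless stop immediately after the nasal /m/, so it voices to [b]. /mattufompep/ → mattufombep.
Rule 4 (final i-epenthesis): the form ends in the consonant /p/, so [i] is inserted word-finally. /mattufombep/ → mattufombepi.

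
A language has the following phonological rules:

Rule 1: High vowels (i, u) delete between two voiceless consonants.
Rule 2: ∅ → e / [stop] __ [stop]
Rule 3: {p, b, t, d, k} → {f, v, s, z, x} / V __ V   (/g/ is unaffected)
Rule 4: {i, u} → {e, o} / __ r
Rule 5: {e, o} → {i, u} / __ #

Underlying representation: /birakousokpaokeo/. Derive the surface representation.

beraxousoxefaoxeu

Rule 1 (high vowel syncope): no segment meets the environment; /birakousokpaokeo/ is unchanged.
Rule 2 (stop-cluster e-epenthesis): /k/ and /p/ form a stop–stop cluster, so [e] is inserted between them. /birakousokpaokeo/ → birakousokepaokeo.
Rule 3 (intervocalic spirantization): /k/ is a stop between vowels /a/ and /o/, so it spirantizes to the fricative [x]. /k/ is a stop between vowels /o/ and /e/, so it spirantizes to the fricative [x]. /p/ is a stop between vowels /e/ and /a/, so it spirantizes to the fricative [f]. /k/ is a stop between vowels /o/ and /e/, so it spirantizes to the fricative [x]. /birakousokepaokeo/ → biraxousoxefaoxeo.
Rule 4 (pre-rhotic lowering): /i/ is a high vowel immediately before /r/, so it lowers to [e]. /biraxousoxefaoxeo/ → beraxousoxefaoxeo.
Rule 5 (final vowel raising): /o/ is a mid vowel in word-final position, so it raises to [u]. /beraxousoxefaoxeo/ → beraxousoxefaoxeu.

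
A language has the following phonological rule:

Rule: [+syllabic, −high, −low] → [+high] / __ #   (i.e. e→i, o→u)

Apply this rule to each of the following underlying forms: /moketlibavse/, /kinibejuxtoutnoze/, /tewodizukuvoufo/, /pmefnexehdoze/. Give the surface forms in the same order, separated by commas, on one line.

moketlibavsi, kinibejuxtoutnozi, tewodizukuvoufu, pmefnexehdozi

/moketlibavse/: /e/ is a mid vowel in word-final position, so it raises to [i]. → [moketlibavsi].
/kinibejuxtoutnoze/: /e/ is a mid vowel in word-final position, so it raises to [i]. → [kinibejuxtoutnozi].
/tewodizukuvoufo/: /o/ is a mid vowel in word-final position, so it raises to [u]. → [tewodizukuvoufu].
/pmefnexehdoze/: /e/ is a mid vowel in word-final position, so it raises to [i]. → [pmefnexehdozi].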